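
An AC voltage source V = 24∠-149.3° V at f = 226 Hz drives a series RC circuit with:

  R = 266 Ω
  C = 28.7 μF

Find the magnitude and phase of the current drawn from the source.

Step 1 — Angular frequency: ω = 2π·f = 2π·226 = 1420 rad/s.
Step 2 — Component impedances:
  R: Z = R = 266 Ω
  C: Z = 1/(jωC) = -j/(ω·C) = 0 - j24.54 Ω
Step 3 — Series combination: Z_total = R + C = 266 - j24.54 Ω = 267.1∠-5.3° Ω.
Step 4 — Source phasor: V = 24∠-149.3° V = -20.64 - j12.25 V.
Step 5 — Ohm's law: I = V / Z_total = (-20.64 - j12.25) / (266 - j24.54) = -0.07271 - j0.05277 A.
Step 6 — Convert to polar: |I| = 0.08984 A, ∠I = -144.0°.

I = 0.08984∠-144.0° A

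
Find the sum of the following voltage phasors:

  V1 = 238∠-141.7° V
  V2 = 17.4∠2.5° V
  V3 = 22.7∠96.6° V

Step 1 — Convert each phasor to rectangular form:
  V1 = 238·(cos(-141.7°) + j·sin(-141.7°)) = -186.8 - j147.5 V
  V2 = 17.4·(cos(2.5°) + j·sin(2.5°)) = 17.38 + j0.759 V
  V3 = 22.7·(cos(96.6°) + j·sin(96.6°)) = -2.609 + j22.55 V
Step 2 — Sum components: V_total = -172 - j124.2 V.
Step 3 — Convert to polar: |V_total| = 212.2 V, ∠V_total = -144.2°.

V_total = 212.2∠-144.2° V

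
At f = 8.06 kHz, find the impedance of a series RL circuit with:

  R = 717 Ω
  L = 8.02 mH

Step 1 — Angular frequency: ω = 2π·f = 2π·8060 = 5.064e+04 rad/s.
Step 2 — Component impedances:
  R: Z = R = 717 Ω
  L: Z = jωL = j·5.064e+04·0.00802 = 0 + j406.2 Ω
Step 3 — Series combination: Z_total = R + L = 717 + j406.2 Ω = 824∠29.5° Ω.

Z = 717 + j406.2 Ω = 824∠29.5° Ω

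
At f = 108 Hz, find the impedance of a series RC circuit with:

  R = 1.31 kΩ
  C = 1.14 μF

Step 1 — Angular frequency: ω = 2π·f = 2π·108 = 678.6 rad/s.
Step 2 — Component impedances:
  R: Z = R = 1310 Ω
  C: Z = 1/(jωC) = -j/(ω·C) = 0 - j1293 Ω
Step 3 — Series combination: Z_total = R + C = 1310 - j1293 Ω = 1840∠-44.6° Ω.

Z = 1310 - j1293 Ω = 1840∠-44.6° Ω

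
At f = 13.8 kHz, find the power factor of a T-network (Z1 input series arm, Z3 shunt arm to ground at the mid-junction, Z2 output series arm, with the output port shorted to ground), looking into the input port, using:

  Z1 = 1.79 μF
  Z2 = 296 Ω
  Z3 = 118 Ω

Step 1 — Angular frequency: ω = 2π·f = 2π·1.38e+04 = 8.671e+04 rad/s.
Step 2 — Component impedances:
  Z1: Z = 1/(jωC) = -j/(ω·C) = 0 - j6.443 Ω
  Z2: Z = R = 296 Ω
  Z3: Z = R = 118 Ω
Step 3 — With the output port shorted to ground, the output series arm Z2 runs from the junction to ground; the shunt arm Z3 also runs from the junction to ground. They appear in parallel: Z3 || Z2 = 84.37 Ω.
Step 4 — Series with input arm Z1: Z_in = Z1 + (Z3 || Z2) = 84.37 - j6.443 Ω = 84.61∠-4.4° Ω.
Step 5 — Power factor: PF = cos(φ) = Re(Z)/|Z| = 84.367/84.613 = 0.9971.
Step 6 — Type: Im(Z) = -6.443 ⇒ leading (phase φ = -4.4°).

PF = 0.9971 (leading, φ = -4.4°)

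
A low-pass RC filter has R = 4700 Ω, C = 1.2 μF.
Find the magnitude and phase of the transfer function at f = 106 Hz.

Step 1 — Angular frequency: ω = 2π·106 = 666 rad/s.
Step 2 — Transfer function: H(jω) = 1/(1 + jωRC).
Step 3 — Denominator: 1 + jωRC = 1 + j·666·4700·1.2e-06 = 1 + j3.756.
Step 4 — H = 0.06618 - j0.2486.
Step 5 — Magnitude: |H| = 0.2573 (-11.8 dB); phase: φ = -75.1°.

|H| = 0.2573 (-11.8 dB), φ = -75.1°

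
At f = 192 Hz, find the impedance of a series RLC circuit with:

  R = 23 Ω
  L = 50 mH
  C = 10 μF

Step 1 — Angular frequency: ω = 2π·f = 2π·192 = 1206 rad/s.
Step 2 — Component impedances:
  R: Z = R = 23 Ω
  L: Z = jωL = j·1206·0.05 = 0 + j60.32 Ω
  C: Z = 1/(jωC) = -j/(ω·C) = 0 - j82.89 Ω
Step 3 — Series combination: Z_total = R + L + C = 23 - j22.57 Ω = 32.23∠-44.5° Ω.

Z = 23 - j22.57 Ω = 32.23∠-44.5° Ω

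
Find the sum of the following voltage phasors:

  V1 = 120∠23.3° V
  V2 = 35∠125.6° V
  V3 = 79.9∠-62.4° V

Step 1 — Convert each phasor to rectangular form:
  V1 = 120·(cos(23.3°) + j·sin(23.3°)) = 110.2 + j47.47 V
  V2 = 35·(cos(125.6°) + j·sin(125.6°)) = -20.37 + j28.46 V
  V3 = 79.9·(cos(-62.4°) + j·sin(-62.4°)) = 37.02 - j70.81 V
Step 2 — Sum components: V_total = 126.9 + j5.116 V.
Step 3 — Convert to polar: |V_total| = 127 V, ∠V_total = 2.3°.

V_total = 127∠2.3° V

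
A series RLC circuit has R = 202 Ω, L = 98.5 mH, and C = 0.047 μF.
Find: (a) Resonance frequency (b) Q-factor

Step 1 — Resonance condition Im(Z)=0 gives ω₀ = 1/√(LC).
Step 2 — ω₀ = 1/√(0.0985·4.7e-08) = 1.47e+04 rad/s.
Step 3 — f₀ = ω₀/(2π) = 2339 Hz.
Step 4 — Series Q: Q = ω₀L/R = 1.47e+04·0.0985/202 = 7.167.

(a) f₀ = 2339 Hz  (b) Q = 7.167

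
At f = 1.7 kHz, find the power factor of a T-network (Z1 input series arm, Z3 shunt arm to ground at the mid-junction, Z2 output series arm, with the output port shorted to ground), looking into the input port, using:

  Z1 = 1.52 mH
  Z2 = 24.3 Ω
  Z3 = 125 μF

Step 1 — Angular frequency: ω = 2π·f = 2π·1700 = 1.068e+04 rad/s.
Step 2 — Component impedances:
  Z1: Z = jωL = j·1.068e+04·0.00152 = 0 + j16.24 Ω
  Z2: Z = R = 24.3 Ω
  Z3: Z = 1/(jωC) = -j/(ω·C) = 0 - j0.749 Ω
Step 3 — With the output port shorted to ground, the output series arm Z2 runs from the junction to ground; the shunt arm Z3 also runs from the junction to ground. They appear in parallel: Z3 || Z2 = 0.02306 - j0.7483 Ω.
Step 4 — Series with input arm Z1: Z_in = Z1 + (Z3 || Z2) = 0.02306 + j15.49 Ω = 15.49∠89.9° Ω.
Step 5 — Power factor: PF = cos(φ) = Re(Z)/|Z| = 0.02306/15.49 = 0.001489.
Step 6 — Type: Im(Z) = 15.49 ⇒ lagging (phase φ = 89.9°).

PF = 0.001489 (lagging, φ = 89.9°)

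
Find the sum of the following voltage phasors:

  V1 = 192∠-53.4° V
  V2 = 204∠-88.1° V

Step 1 — Convert each phasor to rectangular form:
  V1 = 192·(cos(-53.4°) + j·sin(-53.4°)) = 114.5 - j154.1 V
  V2 = 204·(cos(-88.1°) + j·sin(-88.1°)) = 6.764 - j203.9 V
Step 2 — Sum components: V_total = 121.2 - j358 V.
Step 3 — Convert to polar: |V_total| = 378 V, ∠V_total = -71.3°.

V_total = 378∠-71.3° V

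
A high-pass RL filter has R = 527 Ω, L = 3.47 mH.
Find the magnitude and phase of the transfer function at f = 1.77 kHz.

Step 1 — Angular frequency: ω = 2π·1770 = 1.112e+04 rad/s.
Step 2 — Transfer function: H(jω) = jωL/(R + jωL).
Step 3 — Numerator jωL = j·38.59; denominator R + jωL = 527 + j38.59.
Step 4 — H = 0.005334 + j0.07284.
Step 5 — Magnitude: |H| = 0.07303 (-22.7 dB); phase: φ = 85.8°.

|H| = 0.07303 (-22.7 dB), φ = 85.8°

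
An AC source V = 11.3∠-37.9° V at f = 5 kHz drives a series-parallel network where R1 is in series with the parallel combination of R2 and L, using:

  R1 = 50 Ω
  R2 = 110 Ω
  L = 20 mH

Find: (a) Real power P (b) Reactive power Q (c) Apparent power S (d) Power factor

Step 1 — Angular frequency: ω = 2π·f = 2π·5000 = 3.142e+04 rad/s.
Step 2 — Component impedances:
  R1: Z = R = 50 Ω
  R2: Z = R = 110 Ω
  L: Z = jωL = j·3.142e+04·0.02 = 0 + j628.3 Ω
Step 3 — Parallel branch: R2 || L = 1/(1/R2 + 1/L) = 106.7 + j18.69 Ω.
Step 4 — Series with R1: Z_total = R1 + (R2 || L) = 156.7 + j18.69 Ω = 157.8∠6.8° Ω.
Step 5 — Source phasor: V = 11.3∠-37.9° V = 8.917 - j6.941 V.
Step 6 — Current: I = V / Z = 0.05089 - j0.05036 A = 0.07159∠-44.7° A.
Step 7 — Complex power: S = V·I* = 0.8033 + j0.09577 VA.
Step 8 — Real power: P = Re(S) = 0.8033 W.
Step 9 — Reactive power: Q = Im(S) = 0.09577 VAR.
Step 10 — Apparent power: |S| = 0.809 VA.
Step 11 — Power factor: PF = P/|S| = 0.993 (lagging).

(a) P = 0.8033 W  (b) Q = 0.09577 VAR  (c) S = 0.809 VA  (d) PF = 0.993 (lagging)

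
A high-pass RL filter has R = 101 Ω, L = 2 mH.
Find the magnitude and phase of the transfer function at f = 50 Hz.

Step 1 — Angular frequency: ω = 2π·50 = 314.2 rad/s.
Step 2 — Transfer function: H(jω) = jωL/(R + jωL).
Step 3 — Numerator jωL = j·0.6283; denominator R + jωL = 101 + j0.6283.
Step 4 — H = 3.87e-05 + j0.006221.
Step 5 — Magnitude: |H| = 0.006221 (-44.1 dB); phase: φ = 89.6°.

|H| = 0.006221 (-44.1 dB), φ = 89.6°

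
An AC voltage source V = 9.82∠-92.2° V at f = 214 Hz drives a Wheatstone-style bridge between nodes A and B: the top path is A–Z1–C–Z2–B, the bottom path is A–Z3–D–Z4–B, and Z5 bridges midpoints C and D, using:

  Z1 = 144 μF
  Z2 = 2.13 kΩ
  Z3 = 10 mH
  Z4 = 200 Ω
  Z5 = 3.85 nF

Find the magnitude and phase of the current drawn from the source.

Step 1 — Angular frequency: ω = 2π·f = 2π·214 = 1345 rad/s.
Step 2 — Component impedances:
  Z1: Z = 1/(jωC) = -j/(ω·C) = 0 - j5.165 Ω
  Z2: Z = R = 2130 Ω
  Z3: Z = jωL = j·1345·0.01 = 0 + j13.45 Ω
  Z4: Z = R = 200 Ω
  Z5: Z = 1/(jωC) = -j/(ω·C) = 0 - j1.932e+05 Ω
Step 3 — Bridge requires nodal analysis (the Z5 bridge couples midpoints C and D, so the two paths cannot be reduced to a simple series/parallel combination). Setting node B to ground and injecting 1 A at node A, the 3-node admittance system at A, C, D solves to V_A = Z_AB = 182.9 + j11.2 Ω = 183.2∠3.5° Ω.
Step 4 — Source phasor: V = 9.82∠-92.2° V = -0.377 - j9.813 V.
Step 5 — Ohm's law: I = V / Z_total = (-0.377 - j9.813) / (182.9 + j11.2) = -0.005326 - j0.05332 A.
Step 6 — Convert to polar: |I| = 0.05359 A, ∠I = -95.7°.

I = 0.05359∠-95.7° A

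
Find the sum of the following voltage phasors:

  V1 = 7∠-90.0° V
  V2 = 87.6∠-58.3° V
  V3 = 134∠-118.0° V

Step 1 — Convert each phasor to rectangular form:
  V1 = 7·(cos(-90.0°) + j·sin(-90.0°)) = 0 - j7 V
  V2 = 87.6·(cos(-58.3°) + j·sin(-58.3°)) = 46.03 - j74.53 V
  V3 = 134·(cos(-118.0°) + j·sin(-118.0°)) = -62.91 - j118.3 V
Step 2 — Sum components: V_total = -16.88 - j199.8 V.
Step 3 — Convert to polar: |V_total| = 200.6 V, ∠V_total = -94.8°.

V_total = 200.6∠-94.8° V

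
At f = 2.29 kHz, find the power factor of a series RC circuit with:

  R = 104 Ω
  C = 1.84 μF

Step 1 — Angular frequency: ω = 2π·f = 2π·2290 = 1.439e+04 rad/s.
Step 2 — Component impedances:
  R: Z = R = 104 Ω
  C: Z = 1/(jωC) = -j/(ω·C) = 0 - j37.77 Ω
Step 3 — Series combination: Z_total = R + C = 104 - j37.77 Ω = 110.6∠-20.0° Ω.
Step 4 — Power factor: PF = cos(φ) = Re(Z)/|Z| = 104/110.65 = 0.9399.
Step 5 — Type: Im(Z) = -37.77 ⇒ leading (phase φ = -20.0°).

PF = 0.9399 (leading, φ = -20.0°)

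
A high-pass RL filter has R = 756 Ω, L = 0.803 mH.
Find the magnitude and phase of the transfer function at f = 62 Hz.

Step 1 — Angular frequency: ω = 2π·62 = 389.6 rad/s.
Step 2 — Transfer function: H(jω) = jωL/(R + jωL).
Step 3 — Numerator jωL = j·0.3128; denominator R + jωL = 756 + j0.3128.
Step 4 — H = 1.712e-07 + j0.0004138.
Step 5 — Magnitude: |H| = 0.0004138 (-67.7 dB); phase: φ = 90.0°.

|H| = 0.0004138 (-67.7 dB), φ = 90.0°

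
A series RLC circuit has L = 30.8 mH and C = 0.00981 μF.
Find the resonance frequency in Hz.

Step 1 — Resonance condition Im(Z)=0 gives ω₀ = 1/√(LC).
Step 2 — ω₀ = 1/√(0.0308·9.81e-09) = 5.753e+04 rad/s.
Step 3 — f₀ = ω₀/(2π) = 9156 Hz.

f₀ = 9156 Hz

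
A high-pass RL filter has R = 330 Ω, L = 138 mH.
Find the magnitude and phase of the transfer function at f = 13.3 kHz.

Step 1 — Angular frequency: ω = 2π·1.33e+04 = 8.357e+04 rad/s.
Step 2 — Transfer function: H(jω) = jωL/(R + jωL).
Step 3 — Numerator jωL = j·1.153e+04; denominator R + jωL = 330 + j1.153e+04.
Step 4 — H = 0.9992 + j0.02859.
Step 5 — Magnitude: |H| = 0.9996 (-0.0 dB); phase: φ = 1.6°.

|H| = 0.9996 (-0.0 dB), φ = 1.6°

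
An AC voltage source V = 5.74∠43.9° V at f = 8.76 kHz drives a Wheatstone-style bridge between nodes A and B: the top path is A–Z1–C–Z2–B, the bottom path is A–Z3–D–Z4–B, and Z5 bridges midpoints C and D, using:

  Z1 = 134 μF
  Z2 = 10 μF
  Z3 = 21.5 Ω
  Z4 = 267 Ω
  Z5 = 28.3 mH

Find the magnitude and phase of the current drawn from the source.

Step 1 — Angular frequency: ω = 2π·f = 2π·8760 = 5.504e+04 rad/s.
Step 2 — Component impedances:
  Z1: Z = 1/(jωC) = -j/(ω·C) = 0 - j0.1356 Ω
  Z2: Z = 1/(jωC) = -j/(ω·C) = 0 - j1.817 Ω
  Z3: Z = R = 21.5 Ω
  Z4: Z = R = 267 Ω
  Z5: Z = jωL = j·5.504e+04·0.0283 = 0 + j1558 Ω
Step 3 — Bridge requires nodal analysis (the Z5 bridge couples midpoints C and D, so the two paths cannot be reduced to a simple series/parallel combination). Setting node B to ground and injecting 1 A at node A, the 3-node admittance system at A, C, D solves to V_A = Z_AB = 0.01321 - j1.952 Ω = 1.952∠-89.6° Ω.
Step 4 — Source phasor: V = 5.74∠43.9° V = 4.136 + j3.98 V.
Step 5 — Ohm's law: I = V / Z_total = (4.136 + j3.98) / (0.01321 - j1.952) = -2.024 + j2.132 A.
Step 6 — Convert to polar: |I| = 2.94 A, ∠I = 133.5°.

I = 2.94∠133.5° A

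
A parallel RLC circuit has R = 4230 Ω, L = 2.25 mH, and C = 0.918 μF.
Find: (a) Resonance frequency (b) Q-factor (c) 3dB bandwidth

Step 1 — Resonance: ω₀ = 1/√(LC) = 1/√(0.00225·9.18e-07) = 2.2e+04 rad/s.
Step 2 — f₀ = ω₀/(2π) = 3502 Hz.
Step 3 — Parallel Q: Q = R/(ω₀L) = 4230/(2.2e+04·0.00225) = 85.44.
Step 4 — Bandwidth: Δω = ω₀/Q = 257.5 rad/s; BW = Δω/(2π) = 40.99 Hz.

(a) f₀ = 3502 Hz  (b) Q = 85.44  (c) BW = 40.99 Hz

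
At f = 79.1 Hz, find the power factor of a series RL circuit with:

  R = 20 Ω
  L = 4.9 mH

Step 1 — Angular frequency: ω = 2π·f = 2π·79.1 = 497 rad/s.
Step 2 — Component impedances:
  R: Z = R = 20 Ω
  L: Z = jωL = j·497·0.0049 = 0 + j2.435 Ω
Step 3 — Series combination: Z_total = R + L = 20 + j2.435 Ω = 20.15∠6.9° Ω.
Step 4 — Power factor: PF = cos(φ) = Re(Z)/|Z| = 20/20.148 = 0.9927.
Step 5 — Type: Im(Z) = 2.435 ⇒ lagging (phase φ = 6.9°).

PF = 0.9927 (lagging, φ = 6.9°)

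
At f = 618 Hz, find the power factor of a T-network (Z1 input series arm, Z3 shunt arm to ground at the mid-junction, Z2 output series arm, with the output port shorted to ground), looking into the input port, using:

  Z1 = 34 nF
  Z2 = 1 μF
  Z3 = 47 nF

Step 1 — Angular frequency: ω = 2π·f = 2π·618 = 3883 rad/s.
Step 2 — Component impedances:
  Z1: Z = 1/(jωC) = -j/(ω·C) = 0 - j7574 Ω
  Z2: Z = 1/(jωC) = -j/(ω·C) = 0 - j257.5 Ω
  Z3: Z = 1/(jωC) = -j/(ω·C) = 0 - j5479 Ω
Step 3 — With the output port shorted to ground, the output series arm Z2 runs from the junction to ground; the shunt arm Z3 also runs from the junction to ground. They appear in parallel: Z3 || Z2 = 0 - j246 Ω.
Step 4 — Series with input arm Z1: Z_in = Z1 + (Z3 || Z2) = 0 - j7820 Ω = 7820∠-90.0° Ω.
Step 5 — Power factor: PF = cos(φ) = Re(Z)/|Z| = 0/7820 = 0.
Step 6 — Type: Im(Z) = -7820 ⇒ leading (phase φ = -90.0°).

PF = 0 (leading, φ = -90.0°)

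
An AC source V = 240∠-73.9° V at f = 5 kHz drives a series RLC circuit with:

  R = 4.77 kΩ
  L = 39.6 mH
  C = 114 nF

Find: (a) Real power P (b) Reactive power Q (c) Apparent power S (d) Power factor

Step 1 — Angular frequency: ω = 2π·f = 2π·5000 = 3.142e+04 rad/s.
Step 2 — Component impedances:
  R: Z = R = 4770 Ω
  L: Z = jωL = j·3.142e+04·0.0396 = 0 + j1244 Ω
  C: Z = 1/(jωC) = -j/(ω·C) = 0 - j279.2 Ω
Step 3 — Series combination: Z_total = R + L + C = 4770 + j964.9 Ω = 4867∠11.4° Ω.
Step 4 — Source phasor: V = 240∠-73.9° V = 66.56 - j230.6 V.
Step 5 — Current: I = V / Z = 0.004011 - j0.04915 A = 0.04932∠-85.3° A.
Step 6 — Complex power: S = V·I* = 11.6 + j2.347 VA.
Step 7 — Real power: P = Re(S) = 11.6 W.
Step 8 — Reactive power: Q = Im(S) = 2.347 VAR.
Step 9 — Apparent power: |S| = 11.84 VA.
Step 10 — Power factor: PF = P/|S| = 0.9801 (lagging).

(a) P = 11.6 W  (b) Q = 2.347 VAR  (c) S = 11.84 VA  (d) PF = 0.9801 (lagging)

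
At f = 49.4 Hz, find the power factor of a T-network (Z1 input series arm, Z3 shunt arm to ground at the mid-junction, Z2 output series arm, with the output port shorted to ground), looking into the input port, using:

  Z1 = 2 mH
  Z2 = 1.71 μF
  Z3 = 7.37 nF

Step 1 — Angular frequency: ω = 2π·f = 2π·49.4 = 310.4 rad/s.
Step 2 — Component impedances:
  Z1: Z = jωL = j·310.4·0.002 = 0 + j0.6208 Ω
  Z2: Z = 1/(jωC) = -j/(ω·C) = 0 - j1884 Ω
  Z3: Z = 1/(jωC) = -j/(ω·C) = 0 - j4.371e+05 Ω
Step 3 — With the output port shorted to ground, the output series arm Z2 runs from the junction to ground; the shunt arm Z3 also runs from the junction to ground. They appear in parallel: Z3 || Z2 = 0 - j1876 Ω.
Step 4 — Series with input arm Z1: Z_in = Z1 + (Z3 || Z2) = 0 - j1875 Ω = 1875∠-90.0° Ω.
Step 5 — Power factor: PF = cos(φ) = Re(Z)/|Z| = 0/1875 = 0.
Step 6 — Type: Im(Z) = -1875 ⇒ leading (phase φ = -90.0°).

PF = 0 (leading, φ = -90.0°)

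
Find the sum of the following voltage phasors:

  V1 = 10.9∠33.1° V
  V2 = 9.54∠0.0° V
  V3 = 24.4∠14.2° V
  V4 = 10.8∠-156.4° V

Step 1 — Convert each phasor to rectangular form:
  V1 = 10.9·(cos(33.1°) + j·sin(33.1°)) = 9.131 + j5.953 V
  V2 = 9.54·(cos(0.0°) + j·sin(0.0°)) = 9.54 V
  V3 = 24.4·(cos(14.2°) + j·sin(14.2°)) = 23.65 + j5.986 V
  V4 = 10.8·(cos(-156.4°) + j·sin(-156.4°)) = -9.897 - j4.324 V
Step 2 — Sum components: V_total = 32.43 + j7.614 V.
Step 3 — Convert to polar: |V_total| = 33.31 V, ∠V_total = 13.2°.

V_total = 33.31∠13.2° V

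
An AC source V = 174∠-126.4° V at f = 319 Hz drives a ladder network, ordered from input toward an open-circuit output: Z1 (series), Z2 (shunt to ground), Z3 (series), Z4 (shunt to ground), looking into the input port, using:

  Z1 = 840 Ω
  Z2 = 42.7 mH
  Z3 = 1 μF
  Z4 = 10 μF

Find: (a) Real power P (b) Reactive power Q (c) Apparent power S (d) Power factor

Step 1 — Angular frequency: ω = 2π·f = 2π·319 = 2004 rad/s.
Step 2 — Component impedances:
  Z1: Z = R = 840 Ω
  Z2: Z = jωL = j·2004·0.0427 = 0 + j85.59 Ω
  Z3: Z = 1/(jωC) = -j/(ω·C) = 0 - j498.9 Ω
  Z4: Z = 1/(jωC) = -j/(ω·C) = 0 - j49.89 Ω
Step 3 — Ladder network (open output): work backward from the far end, alternating series and parallel combinations. Z_in = 840 + j101.4 Ω = 846.1∠6.9° Ω.
Step 4 — Source phasor: V = 174∠-126.4° V = -103.3 - j140.1 V.
Step 5 — Current: I = V / Z = -0.141 - j0.1497 A = 0.2056∠-133.3° A.
Step 6 — Complex power: S = V·I* = 35.53 + j4.288 VA.
Step 7 — Real power: P = Re(S) = 35.53 W.
Step 8 — Reactive power: Q = Im(S) = 4.288 VAR.
Step 9 — Apparent power: |S| = 35.78 VA.
Step 10 — Power factor: PF = P/|S| = 0.9928 (lagging).

(a) P = 35.53 W  (b) Q = 4.288 VAR  (c) S = 35.78 VA  (d) PF = 0.9928 (lagging)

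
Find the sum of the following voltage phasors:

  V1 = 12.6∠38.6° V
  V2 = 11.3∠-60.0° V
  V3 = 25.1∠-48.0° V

Step 1 — Convert each phasor to rectangular form:
  V1 = 12.6·(cos(38.6°) + j·sin(38.6°)) = 9.847 + j7.861 V
  V2 = 11.3·(cos(-60.0°) + j·sin(-60.0°)) = 5.65 - j9.786 V
  V3 = 25.1·(cos(-48.0°) + j·sin(-48.0°)) = 16.8 - j18.65 V
Step 2 — Sum components: V_total = 32.29 - j20.58 V.
Step 3 — Convert to polar: |V_total| = 38.29 V, ∠V_total = -32.5°.

V_total = 38.29∠-32.5° V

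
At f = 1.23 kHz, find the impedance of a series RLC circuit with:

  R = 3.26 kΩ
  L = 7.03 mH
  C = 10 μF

Step 1 — Angular frequency: ω = 2π·f = 2π·1230 = 7728 rad/s.
Step 2 — Component impedances:
  R: Z = R = 3260 Ω
  L: Z = jωL = j·7728·0.00703 = 0 + j54.33 Ω
  C: Z = 1/(jωC) = -j/(ω·C) = 0 - j12.94 Ω
Step 3 — Series combination: Z_total = R + L + C = 3260 + j41.39 Ω = 3260∠0.7° Ω.

Z = 3260 + j41.39 Ω = 3260∠0.7° Ω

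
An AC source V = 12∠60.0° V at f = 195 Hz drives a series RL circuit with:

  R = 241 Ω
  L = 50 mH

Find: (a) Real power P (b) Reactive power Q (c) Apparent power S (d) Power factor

Step 1 — Angular frequency: ω = 2π·f = 2π·195 = 1225 rad/s.
Step 2 — Component impedances:
  R: Z = R = 241 Ω
  L: Z = jωL = j·1225·0.05 = 0 + j61.26 Ω
Step 3 — Series combination: Z_total = R + L = 241 + j61.26 Ω = 248.7∠14.3° Ω.
Step 4 — Source phasor: V = 12∠60.0° V = 6 + j10.39 V.
Step 5 — Current: I = V / Z = 0.03368 + j0.03456 A = 0.04826∠45.7° A.
Step 6 — Complex power: S = V·I* = 0.5612 + j0.1427 VA.
Step 7 — Real power: P = Re(S) = 0.5612 W.
Step 8 — Reactive power: Q = Im(S) = 0.1427 VAR.
Step 9 — Apparent power: |S| = 0.5791 VA.
Step 10 — Power factor: PF = P/|S| = 0.9692 (lagging).

(a) P = 0.5612 W  (b) Q = 0.1427 VAR  (c) S = 0.5791 VA  (d) PF = 0.9692 (lagging)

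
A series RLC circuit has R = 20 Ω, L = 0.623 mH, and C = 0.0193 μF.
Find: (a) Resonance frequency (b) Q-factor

Step 1 — Resonance condition Im(Z)=0 gives ω₀ = 1/√(LC).
Step 2 — ω₀ = 1/√(0.000623·1.93e-08) = 2.884e+05 rad/s.
Step 3 — f₀ = ω₀/(2π) = 4.59e+04 Hz.
Step 4 — Series Q: Q = ω₀L/R = 2.884e+05·0.000623/20 = 8.983.

(a) f₀ = 4.59e+04 Hz  (b) Q = 8.983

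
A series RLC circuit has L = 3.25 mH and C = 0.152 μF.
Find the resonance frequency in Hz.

Step 1 — Resonance condition Im(Z)=0 gives ω₀ = 1/√(LC).
Step 2 — ω₀ = 1/√(0.00325·1.52e-07) = 4.499e+04 rad/s.
Step 3 — f₀ = ω₀/(2π) = 7161 Hz.

f₀ = 7161 Hz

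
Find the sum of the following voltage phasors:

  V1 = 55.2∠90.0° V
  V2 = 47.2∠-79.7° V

Step 1 — Convert each phasor to rectangular form:
  V1 = 55.2·(cos(90.0°) + j·sin(90.0°)) = 0 + j55.2 V
  V2 = 47.2·(cos(-79.7°) + j·sin(-79.7°)) = 8.439 - j46.44 V
Step 2 — Sum components: V_total = 8.439 + j8.761 V.
Step 3 — Convert to polar: |V_total| = 12.16 V, ∠V_total = 46.1°.

V_total = 12.16∠46.1° V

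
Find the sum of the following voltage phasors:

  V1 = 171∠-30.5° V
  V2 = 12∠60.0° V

Step 1 — Convert each phasor to rectangular form:
  V1 = 171·(cos(-30.5°) + j·sin(-30.5°)) = 147.3 - j86.79 V
  V2 = 12·(cos(60.0°) + j·sin(60.0°)) = 6 + j10.39 V
Step 2 — Sum components: V_total = 153.3 - j76.4 V.
Step 3 — Convert to polar: |V_total| = 171.3 V, ∠V_total = -26.5°.

V_total = 171.3∠-26.5° V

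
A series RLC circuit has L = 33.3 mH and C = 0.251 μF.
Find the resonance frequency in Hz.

Step 1 — Resonance condition Im(Z)=0 gives ω₀ = 1/√(LC).
Step 2 — ω₀ = 1/√(0.0333·2.51e-07) = 1.094e+04 rad/s.
Step 3 — f₀ = ω₀/(2π) = 1741 Hz.

f₀ = 1741 Hz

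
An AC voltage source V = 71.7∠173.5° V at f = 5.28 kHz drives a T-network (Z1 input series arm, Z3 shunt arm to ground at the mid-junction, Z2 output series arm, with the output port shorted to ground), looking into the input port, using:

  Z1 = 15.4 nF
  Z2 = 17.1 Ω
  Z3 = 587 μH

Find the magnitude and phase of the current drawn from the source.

Step 1 — Angular frequency: ω = 2π·f = 2π·5280 = 3.318e+04 rad/s.
Step 2 — Component impedances:
  Z1: Z = 1/(jωC) = -j/(ω·C) = 0 - j1957 Ω
  Z2: Z = R = 17.1 Ω
  Z3: Z = jωL = j·3.318e+04·0.000587 = 0 + j19.47 Ω
Step 3 — With the output port shorted to ground, the output series arm Z2 runs from the junction to ground; the shunt arm Z3 also runs from the junction to ground. They appear in parallel: Z3 || Z2 = 9.655 + j8.478 Ω.
Step 4 — Series with input arm Z1: Z_in = Z1 + (Z3 || Z2) = 9.655 - j1949 Ω = 1949∠-89.7° Ω.
Step 5 — Source phasor: V = 71.7∠173.5° V = -71.24 + j8.117 V.
Step 6 — Ohm's law: I = V / Z_total = (-71.24 + j8.117) / (9.655 - j1949) = -0.004346 - j0.03653 A.
Step 7 — Convert to polar: |I| = 0.03679 A, ∠I = -96.8°.

I = 0.03679∠-96.8° A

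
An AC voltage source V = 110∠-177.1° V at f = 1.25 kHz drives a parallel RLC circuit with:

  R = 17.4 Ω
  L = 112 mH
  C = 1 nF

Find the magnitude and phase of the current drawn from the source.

Step 1 — Angular frequency: ω = 2π·f = 2π·1250 = 7854 rad/s.
Step 2 — Component impedances:
  R: Z = R = 17.4 Ω
  L: Z = jωL = j·7854·0.112 = 0 + j879.6 Ω
  C: Z = 1/(jωC) = -j/(ω·C) = 0 - j1.273e+05 Ω
Step 3 — Parallel combination: 1/Z_total = 1/R + 1/L + 1/C; Z_total = 17.39 + j0.3417 Ω = 17.4∠1.1° Ω.
Step 4 — Source phasor: V = 110∠-177.1° V = -109.9 - j5.565 V.
Step 5 — Ohm's law: I = V / Z_total = (-109.9 - j5.565) / (17.39 + j0.3417) = -6.32 - j0.1958 A.
Step 6 — Convert to polar: |I| = 6.323 A, ∠I = -178.2°.

I = 6.323∠-178.2° A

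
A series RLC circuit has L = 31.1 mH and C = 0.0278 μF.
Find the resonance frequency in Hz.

Step 1 — Resonance condition Im(Z)=0 gives ω₀ = 1/√(LC).
Step 2 — ω₀ = 1/√(0.0311·2.78e-08) = 3.401e+04 rad/s.
Step 3 — f₀ = ω₀/(2π) = 5413 Hz.

f₀ = 5413 Hz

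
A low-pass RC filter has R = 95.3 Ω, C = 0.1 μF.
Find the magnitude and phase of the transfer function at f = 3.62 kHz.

Step 1 — Angular frequency: ω = 2π·3620 = 2.275e+04 rad/s.
Step 2 — Transfer function: H(jω) = 1/(1 + jωRC).
Step 3 — Denominator: 1 + jωRC = 1 + j·2.275e+04·95.3·1e-07 = 1 + j0.2168.
Step 4 — H = 0.9551 - j0.207.
Step 5 — Magnitude: |H| = 0.9773 (-0.2 dB); phase: φ = -12.2°.

|H| = 0.9773 (-0.2 dB), φ = -12.2°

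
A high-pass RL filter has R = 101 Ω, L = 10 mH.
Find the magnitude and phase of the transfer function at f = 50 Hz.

Step 1 — Angular frequency: ω = 2π·50 = 314.2 rad/s.
Step 2 — Transfer function: H(jω) = jωL/(R + jωL).
Step 3 — Numerator jωL = j·3.142; denominator R + jωL = 101 + j3.142.
Step 4 — H = 0.0009666 + j0.03107.
Step 5 — Magnitude: |H| = 0.03109 (-30.1 dB); phase: φ = 88.2°.

|H| = 0.03109 (-30.1 dB), φ = 88.2°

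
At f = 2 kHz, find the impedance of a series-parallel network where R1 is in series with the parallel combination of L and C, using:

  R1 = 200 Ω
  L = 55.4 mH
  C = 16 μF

Step 1 — Angular frequency: ω = 2π·f = 2π·2000 = 1.257e+04 rad/s.
Step 2 — Component impedances:
  R1: Z = R = 200 Ω
  L: Z = jωL = j·1.257e+04·0.0554 = 0 + j696.2 Ω
  C: Z = 1/(jωC) = -j/(ω·C) = 0 - j4.974 Ω
Step 3 — Parallel branch: L || C = 1/(1/L + 1/C) = 0 - j5.009 Ω.
Step 4 — Series with R1: Z_total = R1 + (L || C) = 200 - j5.009 Ω = 200.1∠-1.4° Ω.

Z = 200 - j5.009 Ω = 200.1∠-1.4° Ω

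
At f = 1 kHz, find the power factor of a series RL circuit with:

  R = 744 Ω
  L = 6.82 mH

Step 1 — Angular frequency: ω = 2π·f = 2π·1000 = 6283 rad/s.
Step 2 — Component impedances:
  R: Z = R = 744 Ω
  L: Z = jωL = j·6283·0.00682 = 0 + j42.85 Ω
Step 3 — Series combination: Z_total = R + L = 744 + j42.85 Ω = 745.2∠3.3° Ω.
Step 4 — Power factor: PF = cos(φ) = Re(Z)/|Z| = 744/745.23 = 0.9983.
Step 5 — Type: Im(Z) = 42.85 ⇒ lagging (phase φ = 3.3°).

PF = 0.9983 (lagging, φ = 3.3°)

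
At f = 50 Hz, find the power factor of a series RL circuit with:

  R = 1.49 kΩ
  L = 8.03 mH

Step 1 — Angular frequency: ω = 2π·f = 2π·50 = 314.2 rad/s.
Step 2 — Component impedances:
  R: Z = R = 1490 Ω
  L: Z = jωL = j·314.2·0.00803 = 0 + j2.523 Ω
Step 3 — Series combination: Z_total = R + L = 1490 + j2.523 Ω = 1490∠0.1° Ω.
Step 4 — Power factor: PF = cos(φ) = Re(Z)/|Z| = 1490/1490 = 1.
Step 5 — Type: Im(Z) = 2.523 ⇒ lagging (phase φ = 0.1°).

PF = 1 (lagging, φ = 0.1°)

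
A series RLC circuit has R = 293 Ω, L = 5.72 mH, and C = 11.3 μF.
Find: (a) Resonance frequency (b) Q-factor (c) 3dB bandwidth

Step 1 — Resonance: ω₀ = 1/√(LC) = 1/√(0.00572·1.13e-05) = 3933 rad/s.
Step 2 — f₀ = ω₀/(2π) = 626 Hz.
Step 3 — Series Q: Q = ω₀L/R = 3933·0.00572/293 = 0.07679.
Step 4 — Bandwidth: Δω = ω₀/Q = 5.122e+04 rad/s; BW = Δω/(2π) = 8153 Hz.

(a) f₀ = 626 Hz  (b) Q = 0.07679  (c) BW = 8153 Hz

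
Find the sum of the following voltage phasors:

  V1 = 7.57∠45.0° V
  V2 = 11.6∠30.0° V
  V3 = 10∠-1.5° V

Step 1 — Convert each phasor to rectangular form:
  V1 = 7.57·(cos(45.0°) + j·sin(45.0°)) = 5.353 + j5.353 V
  V2 = 11.6·(cos(30.0°) + j·sin(30.0°)) = 10.05 + j5.8 V
  V3 = 10·(cos(-1.5°) + j·sin(-1.5°)) = 9.997 - j0.2618 V
Step 2 — Sum components: V_total = 25.4 + j10.89 V.
Step 3 — Convert to polar: |V_total| = 27.63 V, ∠V_total = 23.2°.

V_total = 27.63∠23.2° V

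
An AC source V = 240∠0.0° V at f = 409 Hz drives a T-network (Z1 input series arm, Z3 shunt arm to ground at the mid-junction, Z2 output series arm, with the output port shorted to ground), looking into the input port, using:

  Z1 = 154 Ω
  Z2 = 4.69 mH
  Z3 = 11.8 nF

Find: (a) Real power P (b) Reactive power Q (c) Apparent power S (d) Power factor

Step 1 — Angular frequency: ω = 2π·f = 2π·409 = 2570 rad/s.
Step 2 — Component impedances:
  Z1: Z = R = 154 Ω
  Z2: Z = jωL = j·2570·0.00469 = 0 + j12.05 Ω
  Z3: Z = 1/(jωC) = -j/(ω·C) = 0 - j3.298e+04 Ω
Step 3 — With the output port shorted to ground, the output series arm Z2 runs from the junction to ground; the shunt arm Z3 also runs from the junction to ground. They appear in parallel: Z3 || Z2 = 0 + j12.06 Ω.
Step 4 — Series with input arm Z1: Z_in = Z1 + (Z3 || Z2) = 154 + j12.06 Ω = 154.5∠4.5° Ω.
Step 5 — Source phasor: V = 240∠0.0° V = 240 V.
Step 6 — Current: I = V / Z = 1.549 - j0.1213 A = 1.554∠-4.5° A.
Step 7 — Complex power: S = V·I* = 371.7 + j29.1 VA.
Step 8 — Real power: P = Re(S) = 371.7 W.
Step 9 — Reactive power: Q = Im(S) = 29.1 VAR.
Step 10 — Apparent power: |S| = 372.9 VA.
Step 11 — Power factor: PF = P/|S| = 0.9969 (lagging).

(a) P = 371.7 W  (b) Q = 29.1 VAR  (c) S = 372.9 VA  (d) PF = 0.9969 (lagging)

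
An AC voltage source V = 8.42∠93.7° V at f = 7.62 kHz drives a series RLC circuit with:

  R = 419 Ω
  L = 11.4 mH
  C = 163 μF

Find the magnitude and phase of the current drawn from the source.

Step 1 — Angular frequency: ω = 2π·f = 2π·7620 = 4.788e+04 rad/s.
Step 2 — Component impedances:
  R: Z = R = 419 Ω
  L: Z = jωL = j·4.788e+04·0.0114 = 0 + j545.8 Ω
  C: Z = 1/(jωC) = -j/(ω·C) = 0 - j0.1281 Ω
Step 3 — Series combination: Z_total = R + L + C = 419 + j545.7 Ω = 688∠52.5° Ω.
Step 4 — Source phasor: V = 8.42∠93.7° V = -0.5434 + j8.402 V.
Step 5 — Ohm's law: I = V / Z_total = (-0.5434 + j8.402) / (419 + j545.7) = 0.009206 + j0.008064 A.
Step 6 — Convert to polar: |I| = 0.01224 A, ∠I = 41.2°.

I = 0.01224∠41.2° A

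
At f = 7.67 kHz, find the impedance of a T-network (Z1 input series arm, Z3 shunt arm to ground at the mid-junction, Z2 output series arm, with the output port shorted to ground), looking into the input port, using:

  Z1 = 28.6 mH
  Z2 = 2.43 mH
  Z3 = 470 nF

Step 1 — Angular frequency: ω = 2π·f = 2π·7670 = 4.819e+04 rad/s.
Step 2 — Component impedances:
  Z1: Z = jωL = j·4.819e+04·0.0286 = 0 + j1378 Ω
  Z2: Z = jωL = j·4.819e+04·0.00243 = 0 + j117.1 Ω
  Z3: Z = 1/(jωC) = -j/(ω·C) = 0 - j44.15 Ω
Step 3 — With the output port shorted to ground, the output series arm Z2 runs from the junction to ground; the shunt arm Z3 also runs from the junction to ground. They appear in parallel: Z3 || Z2 = 0 - j70.87 Ω.
Step 4 — Series with input arm Z1: Z_in = Z1 + (Z3 || Z2) = 0 + j1307 Ω = 1307∠90.0° Ω.

Z = 0 + j1307 Ω = 1307∠90.0° Ω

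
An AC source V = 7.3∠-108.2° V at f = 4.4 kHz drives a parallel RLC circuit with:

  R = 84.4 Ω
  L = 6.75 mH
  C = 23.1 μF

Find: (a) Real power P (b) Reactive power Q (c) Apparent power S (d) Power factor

Step 1 — Angular frequency: ω = 2π·f = 2π·4400 = 2.765e+04 rad/s.
Step 2 — Component impedances:
  R: Z = R = 84.4 Ω
  L: Z = jωL = j·2.765e+04·0.00675 = 0 + j186.6 Ω
  C: Z = 1/(jωC) = -j/(ω·C) = 0 - j1.566 Ω
Step 3 — Parallel combination: 1/Z_total = 1/R + 1/L + 1/C; Z_total = 0.02953 - j1.579 Ω = 1.579∠-88.9° Ω.
Step 4 — Source phasor: V = 7.3∠-108.2° V = -2.28 - j6.935 V.
Step 5 — Current: I = V / Z = 4.365 - j1.526 A = 4.624∠-19.3° A.
Step 6 — Complex power: S = V·I* = 0.6314 - j33.75 VA.
Step 7 — Real power: P = Re(S) = 0.6314 W.
Step 8 — Reactive power: Q = Im(S) = -33.75 VAR.
Step 9 — Apparent power: |S| = 33.75 VA.
Step 10 — Power factor: PF = P/|S| = 0.01871 (leading).

(a) P = 0.6314 W  (b) Q = -33.75 VAR  (c) S = 33.75 VA  (d) PF = 0.01871 (leading)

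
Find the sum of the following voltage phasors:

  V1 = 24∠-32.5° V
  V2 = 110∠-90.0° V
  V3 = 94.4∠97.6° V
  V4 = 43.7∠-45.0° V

Step 1 — Convert each phasor to rectangular form:
  V1 = 24·(cos(-32.5°) + j·sin(-32.5°)) = 20.24 - j12.9 V
  V2 = 110·(cos(-90.0°) + j·sin(-90.0°)) = 0 - j110 V
  V3 = 94.4·(cos(97.6°) + j·sin(97.6°)) = -12.49 + j93.57 V
  V4 = 43.7·(cos(-45.0°) + j·sin(-45.0°)) = 30.9 - j30.9 V
Step 2 — Sum components: V_total = 38.66 - j60.23 V.
Step 3 — Convert to polar: |V_total| = 71.56 V, ∠V_total = -57.3°.

V_total = 71.56∠-57.3° V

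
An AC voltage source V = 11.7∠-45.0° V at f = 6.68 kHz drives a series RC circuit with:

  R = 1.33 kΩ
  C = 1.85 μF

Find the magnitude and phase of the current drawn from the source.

Step 1 — Angular frequency: ω = 2π·f = 2π·6680 = 4.197e+04 rad/s.
Step 2 — Component impedances:
  R: Z = R = 1330 Ω
  C: Z = 1/(jωC) = -j/(ω·C) = 0 - j12.88 Ω
Step 3 — Series combination: Z_total = R + C = 1330 - j12.88 Ω = 1330∠-0.6° Ω.
Step 4 — Source phasor: V = 11.7∠-45.0° V = 8.273 - j8.273 V.
Step 5 — Ohm's law: I = V / Z_total = (8.273 - j8.273) / (1330 - j12.88) = 0.00628 - j0.00616 A.
Step 6 — Convert to polar: |I| = 0.008797 A, ∠I = -44.4°.

I = 0.008797∠-44.4° A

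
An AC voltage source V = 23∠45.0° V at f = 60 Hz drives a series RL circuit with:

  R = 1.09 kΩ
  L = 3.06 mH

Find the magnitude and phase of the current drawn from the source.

Step 1 — Angular frequency: ω = 2π·f = 2π·60 = 377 rad/s.
Step 2 — Component impedances:
  R: Z = R = 1090 Ω
  L: Z = jωL = j·377·0.00306 = 0 + j1.154 Ω
Step 3 — Series combination: Z_total = R + L = 1090 + j1.154 Ω = 1090∠0.1° Ω.
Step 4 — Source phasor: V = 23∠45.0° V = 16.26 + j16.26 V.
Step 5 — Ohm's law: I = V / Z_total = (16.26 + j16.26) / (1090 + j1.154) = 0.01494 + j0.0149 A.
Step 6 — Convert to polar: |I| = 0.0211 A, ∠I = 44.9°.

I = 0.0211∠44.9° A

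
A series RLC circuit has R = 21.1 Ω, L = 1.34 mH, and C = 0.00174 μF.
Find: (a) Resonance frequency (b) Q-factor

Step 1 — Resonance condition Im(Z)=0 gives ω₀ = 1/√(LC).
Step 2 — ω₀ = 1/√(0.00134·1.74e-09) = 6.549e+05 rad/s.
Step 3 — f₀ = ω₀/(2π) = 1.042e+05 Hz.
Step 4 — Series Q: Q = ω₀L/R = 6.549e+05·0.00134/21.1 = 41.59.

(a) f₀ = 1.042e+05 Hz  (b) Q = 41.59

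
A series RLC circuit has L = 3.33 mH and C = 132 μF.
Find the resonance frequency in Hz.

Step 1 — Resonance condition Im(Z)=0 gives ω₀ = 1/√(LC).
Step 2 — ω₀ = 1/√(0.00333·0.000132) = 1508 rad/s.
Step 3 — f₀ = ω₀/(2π) = 240.1 Hz.

f₀ = 240.1 Hz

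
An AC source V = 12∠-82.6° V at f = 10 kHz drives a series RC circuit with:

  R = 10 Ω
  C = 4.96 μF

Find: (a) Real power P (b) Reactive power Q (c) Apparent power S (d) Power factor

Step 1 — Angular frequency: ω = 2π·f = 2π·1e+04 = 6.283e+04 rad/s.
Step 2 — Component impedances:
  R: Z = R = 10 Ω
  C: Z = 1/(jωC) = -j/(ω·C) = 0 - j3.209 Ω
Step 3 — Series combination: Z_total = R + C = 10 - j3.209 Ω = 10.5∠-17.8° Ω.
Step 4 — Source phasor: V = 12∠-82.6° V = 1.546 - j11.9 V.
Step 5 — Current: I = V / Z = 0.4863 - j1.034 A = 1.143∠-64.8° A.
Step 6 — Complex power: S = V·I* = 13.06 - j4.189 VA.
Step 7 — Real power: P = Re(S) = 13.06 W.
Step 8 — Reactive power: Q = Im(S) = -4.189 VAR.
Step 9 — Apparent power: |S| = 13.71 VA.
Step 10 — Power factor: PF = P/|S| = 0.9522 (leading).

(a) P = 13.06 W  (b) Q = -4.189 VAR  (c) S = 13.71 VA  (d) PF = 0.9522 (leading)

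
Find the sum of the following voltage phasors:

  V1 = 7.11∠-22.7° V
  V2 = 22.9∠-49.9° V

Step 1 — Convert each phasor to rectangular form:
  V1 = 7.11·(cos(-22.7°) + j·sin(-22.7°)) = 6.559 - j2.744 V
  V2 = 22.9·(cos(-49.9°) + j·sin(-49.9°)) = 14.75 - j17.52 V
Step 2 — Sum components: V_total = 21.31 - j20.26 V.
Step 3 — Convert to polar: |V_total| = 29.4 V, ∠V_total = -43.6°.

V_total = 29.4∠-43.6° V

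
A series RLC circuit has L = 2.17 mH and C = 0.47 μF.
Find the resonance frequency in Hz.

Step 1 — Resonance condition Im(Z)=0 gives ω₀ = 1/√(LC).
Step 2 — ω₀ = 1/√(0.00217·4.7e-07) = 3.131e+04 rad/s.
Step 3 — f₀ = ω₀/(2π) = 4984 Hz.

f₀ = 4984 Hz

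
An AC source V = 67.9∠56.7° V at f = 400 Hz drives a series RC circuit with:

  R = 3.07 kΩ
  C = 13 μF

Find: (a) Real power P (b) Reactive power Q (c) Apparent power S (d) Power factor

Step 1 — Angular frequency: ω = 2π·f = 2π·400 = 2513 rad/s.
Step 2 — Component impedances:
  R: Z = R = 3070 Ω
  C: Z = 1/(jωC) = -j/(ω·C) = 0 - j30.61 Ω
Step 3 — Series combination: Z_total = R + C = 3070 - j30.61 Ω = 3070∠-0.6° Ω.
Step 4 — Source phasor: V = 67.9∠56.7° V = 37.28 + j56.75 V.
Step 5 — Current: I = V / Z = 0.01196 + j0.0186 A = 0.02212∠57.3° A.
Step 6 — Complex power: S = V·I* = 1.502 - j0.01497 VA.
Step 7 — Real power: P = Re(S) = 1.502 W.
Step 8 — Reactive power: Q = Im(S) = -0.01497 VAR.
Step 9 — Apparent power: |S| = 1.502 VA.
Step 10 — Power factor: PF = P/|S| = 1 (leading).

(a) P = 1.502 W  (b) Q = -0.01497 VAR  (c) S = 1.502 VA  (d) PF = 1 (leading)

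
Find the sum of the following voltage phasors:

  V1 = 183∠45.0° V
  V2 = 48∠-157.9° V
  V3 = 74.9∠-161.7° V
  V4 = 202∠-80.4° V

Step 1 — Convert each phasor to rectangular form:
  V1 = 183·(cos(45.0°) + j·sin(45.0°)) = 129.4 + j129.4 V
  V2 = 48·(cos(-157.9°) + j·sin(-157.9°)) = -44.47 - j18.06 V
  V3 = 74.9·(cos(-161.7°) + j·sin(-161.7°)) = -71.11 - j23.52 V
  V4 = 202·(cos(-80.4°) + j·sin(-80.4°)) = 33.69 - j199.2 V
Step 2 — Sum components: V_total = 47.5 - j111.3 V.
Step 3 — Convert to polar: |V_total| = 121.1 V, ∠V_total = -66.9°.

V_total = 121.1∠-66.9° V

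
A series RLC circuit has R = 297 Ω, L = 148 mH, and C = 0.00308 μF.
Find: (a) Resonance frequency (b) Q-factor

Step 1 — Resonance condition Im(Z)=0 gives ω₀ = 1/√(LC).
Step 2 — ω₀ = 1/√(0.148·3.08e-09) = 4.684e+04 rad/s.
Step 3 — f₀ = ω₀/(2π) = 7454 Hz.
Step 4 — Series Q: Q = ω₀L/R = 4.684e+04·0.148/297 = 23.34.

(a) f₀ = 7454 Hz  (b) Q = 23.34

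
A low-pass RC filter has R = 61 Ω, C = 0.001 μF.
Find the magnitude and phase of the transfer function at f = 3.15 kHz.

Step 1 — Angular frequency: ω = 2π·3150 = 1.979e+04 rad/s.
Step 2 — Transfer function: H(jω) = 1/(1 + jωRC).
Step 3 — Denominator: 1 + jωRC = 1 + j·1.979e+04·61·1e-09 = 1 + j0.001207.
Step 4 — H = 1 - j0.001207.
Step 5 — Magnitude: |H| = 1 (-0.0 dB); phase: φ = -0.1°.

|H| = 1 (-0.0 dB), φ = -0.1°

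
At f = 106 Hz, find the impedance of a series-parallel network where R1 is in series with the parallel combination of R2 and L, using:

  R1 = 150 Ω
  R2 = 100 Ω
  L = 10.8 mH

Step 1 — Angular frequency: ω = 2π·f = 2π·106 = 666 rad/s.
Step 2 — Component impedances:
  R1: Z = R = 150 Ω
  R2: Z = R = 100 Ω
  L: Z = jωL = j·666·0.0108 = 0 + j7.193 Ω
Step 3 — Parallel branch: R2 || L = 1/(1/R2 + 1/L) = 0.5147 + j7.156 Ω.
Step 4 — Series with R1: Z_total = R1 + (R2 || L) = 150.5 + j7.156 Ω = 150.7∠2.7° Ω.

Z = 150.5 + j7.156 Ω = 150.7∠2.7° Ω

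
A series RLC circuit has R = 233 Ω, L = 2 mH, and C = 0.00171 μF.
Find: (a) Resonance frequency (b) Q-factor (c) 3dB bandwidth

Step 1 — Resonance: ω₀ = 1/√(LC) = 1/√(0.002·1.71e-09) = 5.407e+05 rad/s.
Step 2 — f₀ = ω₀/(2π) = 8.606e+04 Hz.
Step 3 — Series Q: Q = ω₀L/R = 5.407e+05·0.002/233 = 4.642.
Step 4 — Bandwidth: Δω = ω₀/Q = 1.165e+05 rad/s; BW = Δω/(2π) = 1.854e+04 Hz.

(a) f₀ = 8.606e+04 Hz  (b) Q = 4.642  (c) BW = 1.854e+04 Hz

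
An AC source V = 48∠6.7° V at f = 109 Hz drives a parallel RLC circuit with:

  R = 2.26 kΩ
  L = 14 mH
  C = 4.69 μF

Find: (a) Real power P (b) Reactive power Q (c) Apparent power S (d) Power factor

Step 1 — Angular frequency: ω = 2π·f = 2π·109 = 684.9 rad/s.
Step 2 — Component impedances:
  R: Z = R = 2260 Ω
  L: Z = jωL = j·684.9·0.014 = 0 + j9.588 Ω
  C: Z = 1/(jωC) = -j/(ω·C) = 0 - j311.3 Ω
Step 3 — Parallel combination: 1/Z_total = 1/R + 1/L + 1/C; Z_total = 0.0433 + j9.893 Ω = 9.893∠89.7° Ω.
Step 4 — Source phasor: V = 48∠6.7° V = 47.67 + j5.6 V.
Step 5 — Current: I = V / Z = 0.5872 - j4.816 A = 4.852∠-83.0° A.
Step 6 — Complex power: S = V·I* = 1.019 + j232.9 VA.
Step 7 — Real power: P = Re(S) = 1.019 W.
Step 8 — Reactive power: Q = Im(S) = 232.9 VAR.
Step 9 — Apparent power: |S| = 232.9 VA.
Step 10 — Power factor: PF = P/|S| = 0.004377 (lagging).

(a) P = 1.019 W  (b) Q = 232.9 VAR  (c) S = 232.9 VA  (d) PF = 0.004377 (lagging)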